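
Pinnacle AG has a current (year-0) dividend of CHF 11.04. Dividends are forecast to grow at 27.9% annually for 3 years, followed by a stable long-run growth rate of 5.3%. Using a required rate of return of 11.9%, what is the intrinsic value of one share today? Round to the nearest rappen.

Two-stage DDM. Project D₁…D_3 at 0.279, terminal growth 0.053, discount at r = 0.119.
D_1 = 14.1202
D_2 = 18.0597
D_3 = 23.0983
Terminal value at t=3: TV = D_4/(r−g) = 24.3225/(0.119−0.053) = 368.5235
P₀ = 14.1202/(1+0.119)^1 + 18.0597/(1+0.119)^2 + 23.0983/(1+0.119)^3 + 368.5235/(1+0.119)^3 = 306.5380

CHF 306.54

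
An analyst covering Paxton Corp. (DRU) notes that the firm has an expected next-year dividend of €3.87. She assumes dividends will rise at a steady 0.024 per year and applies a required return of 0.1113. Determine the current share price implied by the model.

€44.33

Gordon growth model: P₀ = D₁/(r − g), with D₁ = 3.87 given directly.
P₀ = 3.8700 / (0.1113 − 0.024) = 3.8700 / 0.0873 = 44.3299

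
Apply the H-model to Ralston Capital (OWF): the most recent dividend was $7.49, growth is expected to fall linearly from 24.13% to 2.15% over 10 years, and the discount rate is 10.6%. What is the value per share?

$187.96

H-model: P₀ = D₀[(1+g_L) + H(g_S−g_L)]/(r−g_L), with H = 10/2 = 5.
P₀ = 7.49 × [(1+0.0215) + 5×(0.2413−0.0215)] / (0.106−0.0215)
   = 7.49 × 2.1205 / 0.0845 = 187.9591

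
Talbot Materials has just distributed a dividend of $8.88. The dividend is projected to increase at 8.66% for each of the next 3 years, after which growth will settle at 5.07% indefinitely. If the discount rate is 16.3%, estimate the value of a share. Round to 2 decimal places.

$91.05

Two-stage DDM. Project D₁…D_3 at 0.0866, terminal growth 0.0507, discount at r = 0.163.
D_1 = 9.6490
D_2 = 10.4846
D_3 = 11.3926
Terminal value at t=3: TV = D_4/(r−g) = 11.9702/(0.163−0.0507) = 106.5911
P₀ = 9.6490/(1+0.163)^1 + 10.4846/(1+0.163)^2 + 11.3926/(1+0.163)^3 + 106.5911/(1+0.163)^3 = 91.0520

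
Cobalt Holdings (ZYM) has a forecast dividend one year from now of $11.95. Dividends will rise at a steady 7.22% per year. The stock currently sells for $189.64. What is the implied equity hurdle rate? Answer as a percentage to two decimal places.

13.52%

Rearranging the constant-growth DDM: r = D₁/P₀ + g.
r = 11.9500 / 189.64 + 0.0722 = 0.06301 + 0.0722 = 0.13521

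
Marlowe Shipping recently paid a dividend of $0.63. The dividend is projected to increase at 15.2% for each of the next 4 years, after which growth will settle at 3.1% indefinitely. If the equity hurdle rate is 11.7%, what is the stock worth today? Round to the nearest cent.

$11.27

Two-stage DDM. Project D₁…D_4 at 0.152, terminal growth 0.031, discount at r = 0.117.
D_1 = 0.7258
D_2 = 0.8361
D_3 = 0.9632
D_4 = 1.1096
Terminal value at t=4: TV = D_5/(r−g) = 1.1440/(0.117−0.031) = 13.3018
P₀ = 0.7258/(1+0.117)^1 + 0.8361/(1+0.117)^2 + 0.9632/(1+0.117)^3 + 1.1096/(1+0.117)^4 + 13.3018/(1+0.117)^4 = 11.2684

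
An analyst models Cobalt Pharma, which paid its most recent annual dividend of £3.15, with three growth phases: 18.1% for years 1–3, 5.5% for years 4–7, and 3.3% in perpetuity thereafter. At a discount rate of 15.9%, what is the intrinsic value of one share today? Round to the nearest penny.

Three-stage DDM. Project D₁…D_7; terminal Gordon value at t=7 with g = 0.033; discount at r = 0.159.
D_1 = 3.7201
D_2 = 4.3935
D_3 = 5.1887
D_4 = 5.4741
D_5 = 5.7752
D_6 = 6.0928
D_7 = 6.4279
TV_7 = 6.6400/(0.159−0.033) = 52.6987
P₀ = Σ Dₜ/(1+r)ᵗ + TV_7/(1+r)^7 = 39.1697

£39.17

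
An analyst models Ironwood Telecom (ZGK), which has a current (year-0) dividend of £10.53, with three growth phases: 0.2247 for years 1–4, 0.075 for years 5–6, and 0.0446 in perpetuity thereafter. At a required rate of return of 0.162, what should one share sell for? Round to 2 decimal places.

Three-stage DDM. Project D₁…D_6; terminal Gordon value at t=6 with g = 0.0446; discount at r = 0.162.
D_1 = 12.8961
D_2 = 15.7938
D_3 = 19.3427
D_4 = 23.6890
D_5 = 25.4657
D_6 = 27.3756
TV_6 = 28.5966/(0.162−0.0446) = 243.5825
P₀ = Σ Dₜ/(1+r)ᵗ + TV_6/(1+r)^6 = 170.2065

£170.21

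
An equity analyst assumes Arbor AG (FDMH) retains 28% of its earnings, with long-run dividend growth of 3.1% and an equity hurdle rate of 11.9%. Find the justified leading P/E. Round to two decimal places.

8.18

Payout ratio b = 1 − 0.28 = 0.72.
Justified leading P/E = b/(r−g) = 0.72/(0.119−0.031) = 8.1818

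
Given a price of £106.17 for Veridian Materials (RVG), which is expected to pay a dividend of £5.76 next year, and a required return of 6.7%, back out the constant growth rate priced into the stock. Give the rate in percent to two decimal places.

From P₀ = D₁/(r − g), the implied growth is g = r − D₁/P₀.
g = 0.067 − 5.76/106.17 = 0.067 − 0.05425 = 0.01275

1.27%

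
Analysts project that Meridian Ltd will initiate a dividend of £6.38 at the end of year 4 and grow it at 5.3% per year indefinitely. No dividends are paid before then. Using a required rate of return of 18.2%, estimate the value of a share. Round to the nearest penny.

Deferred-dividend DDM. At t=3 the remaining stream is a growing perpetuity with first payment D_4 = 6.38.
V_3 = D_4/(r−g) = 6.38/(0.182−0.053) = 49.4574
P₀ = V_3/(1+r)^3 = 49.4574/(1+0.182)^3 = 29.9487

£29.95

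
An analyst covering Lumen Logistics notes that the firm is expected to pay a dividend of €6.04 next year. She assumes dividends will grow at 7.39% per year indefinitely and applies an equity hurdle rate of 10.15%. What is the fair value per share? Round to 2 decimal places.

€218.84

Gordon growth model: P₀ = D₁/(r − g), with D₁ = 6.04 given directly.
P₀ = 6.0400 / (0.1015 − 0.0739) = 6.0400 / 0.0276 = 218.8406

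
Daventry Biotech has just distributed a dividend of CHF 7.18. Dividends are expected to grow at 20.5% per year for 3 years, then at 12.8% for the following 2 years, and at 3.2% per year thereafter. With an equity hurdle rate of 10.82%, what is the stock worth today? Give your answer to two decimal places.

Three-stage DDM. Project D₁…D_5; terminal Gordon value at t=5 with g = 0.032; discount at r = 0.1082.
D_1 = 8.6519
D_2 = 10.4255
D_3 = 12.5628
D_4 = 14.1708
D_5 = 15.9847
TV_5 = 16.4962/(0.1082−0.032) = 216.4853
P₀ = Σ Dₜ/(1+r)ᵗ + TV_5/(1+r)^5 = 174.0061

CHF 174.01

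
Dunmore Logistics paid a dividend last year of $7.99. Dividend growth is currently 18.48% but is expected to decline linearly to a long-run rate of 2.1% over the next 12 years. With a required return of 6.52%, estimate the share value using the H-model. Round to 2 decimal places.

$362.23

H-model: P₀ = D₀[(1+g_L) + H(g_S−g_L)]/(r−g_L), with H = 12/2 = 6.
P₀ = 7.99 × [(1+0.021) + 6×(0.1848−0.021)] / (0.0652−0.021)
   = 7.99 × 2.0038 / 0.0442 = 362.2254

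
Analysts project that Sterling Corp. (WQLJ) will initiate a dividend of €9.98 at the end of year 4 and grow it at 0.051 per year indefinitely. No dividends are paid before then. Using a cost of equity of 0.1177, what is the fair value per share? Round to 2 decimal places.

€107.16

Deferred-dividend DDM. At t=3 the remaining stream is a growing perpetuity with first payment D_4 = 9.98.
V_3 = D_4/(r−g) = 9.98/(0.1177−0.051) = 149.6252
P₀ = V_3/(1+r)^3 = 149.6252/(1+0.1177)^3 = 107.1591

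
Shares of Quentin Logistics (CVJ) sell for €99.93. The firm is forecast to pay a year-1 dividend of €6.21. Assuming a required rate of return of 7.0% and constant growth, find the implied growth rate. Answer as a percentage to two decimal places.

0.79%

From P₀ = D₁/(r − g), the implied growth is g = r − D₁/P₀.
g = 0.07 − 6.21/99.93 = 0.07 − 0.06214 = 0.00786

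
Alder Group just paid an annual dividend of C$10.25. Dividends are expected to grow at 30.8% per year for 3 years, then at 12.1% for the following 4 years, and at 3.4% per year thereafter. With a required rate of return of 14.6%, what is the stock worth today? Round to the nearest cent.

C$226.82

Three-stage DDM. Project D₁…D_7; terminal Gordon value at t=7 with g = 0.034; discount at r = 0.146.
D_1 = 13.4070
D_2 = 17.5364
D_3 = 22.9376
D_4 = 25.7130
D_5 = 28.8243
D_6 = 32.3120
D_7 = 36.2218
TV_7 = 37.4533/(0.146−0.034) = 334.4045
P₀ = Σ Dₜ/(1+r)ᵗ + TV_7/(1+r)^7 = 226.8192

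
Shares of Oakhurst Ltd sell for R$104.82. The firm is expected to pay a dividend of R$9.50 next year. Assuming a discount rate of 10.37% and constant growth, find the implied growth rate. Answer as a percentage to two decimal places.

1.31%

From P₀ = D₁/(r − g), the implied growth is g = r − D₁/P₀.
g = 0.1037 − 9.50/104.82 = 0.1037 − 0.09063 = 0.01307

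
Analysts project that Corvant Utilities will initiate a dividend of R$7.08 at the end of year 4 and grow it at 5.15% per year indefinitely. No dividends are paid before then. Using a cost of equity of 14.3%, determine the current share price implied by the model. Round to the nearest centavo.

R$51.82

Deferred-dividend DDM. At t=3 the remaining stream is a growing perpetuity with first payment D_4 = 7.08.
V_3 = D_4/(r−g) = 7.08/(0.143−0.0515) = 77.3770
P₀ = V_3/(1+r)^3 = 77.3770/(1+0.143)^3 = 51.8171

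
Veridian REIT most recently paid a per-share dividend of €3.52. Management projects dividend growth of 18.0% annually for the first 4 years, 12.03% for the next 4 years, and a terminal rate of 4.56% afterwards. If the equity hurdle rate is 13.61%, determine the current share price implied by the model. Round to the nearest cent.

Three-stage DDM. Project D₁…D_8; terminal Gordon value at t=8 with g = 0.0456; discount at r = 0.1361.
D_1 = 4.1536
D_2 = 4.9012
D_3 = 5.7835
D_4 = 6.8245
D_5 = 7.6455
D_6 = 8.5652
D_7 = 9.5956
D_8 = 10.7500
TV_8 = 11.2402/(0.1361−0.0456) = 124.2010
P₀ = Σ Dₜ/(1+r)ᵗ + TV_8/(1+r)^8 = 76.0675

€76.07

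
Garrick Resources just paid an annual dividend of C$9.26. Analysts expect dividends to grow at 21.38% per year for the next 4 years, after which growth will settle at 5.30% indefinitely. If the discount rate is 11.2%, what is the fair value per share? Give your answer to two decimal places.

C$280.94

Two-stage DDM. Project D₁…D_4 at 0.2138, terminal growth 0.053, discount at r = 0.112.
D_1 = 11.2398
D_2 = 13.6429
D_3 = 16.5597
D_4 = 20.1002
Terminal value at t=4: TV = D_5/(r−g) = 21.1655/(0.112−0.053) = 358.7368
P₀ = 11.2398/(1+0.112)^1 + 13.6429/(1+0.112)^2 + 16.5597/(1+0.112)^3 + 20.1002/(1+0.112)^4 + 358.7368/(1+0.112)^4 = 280.9450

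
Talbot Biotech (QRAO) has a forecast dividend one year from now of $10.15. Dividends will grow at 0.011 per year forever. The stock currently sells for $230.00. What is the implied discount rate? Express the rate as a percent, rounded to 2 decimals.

5.51%

Rearranging the constant-growth DDM: r = D₁/P₀ + g.
r = 10.1500 / 230.00 + 0.011 = 0.04413 + 0.011 = 0.05513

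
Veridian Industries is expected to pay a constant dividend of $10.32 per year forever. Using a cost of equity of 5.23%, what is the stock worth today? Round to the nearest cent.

$197.32

Zero-growth DDM (perpetuity): P₀ = D/r = 10.32 / 0.0523 = 197.3231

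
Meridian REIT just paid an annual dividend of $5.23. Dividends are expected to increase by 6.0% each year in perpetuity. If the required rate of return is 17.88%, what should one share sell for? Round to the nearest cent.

Gordon growth model: P₀ = D₁/(r − g). D₁ = 5.23 × (1 + 0.06) = 5.5438.
P₀ = 5.5438 / (0.1788 − 0.06) = 5.5438 / 0.1188 = 46.6650

$46.66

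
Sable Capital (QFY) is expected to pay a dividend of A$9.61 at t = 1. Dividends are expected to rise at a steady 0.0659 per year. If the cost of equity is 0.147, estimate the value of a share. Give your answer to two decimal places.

Gordon growth model: P₀ = D₁/(r − g), with D₁ = 9.61 given directly.
P₀ = 9.6100 / (0.147 − 0.0659) = 9.6100 / 0.0811 = 118.4957

A$118.50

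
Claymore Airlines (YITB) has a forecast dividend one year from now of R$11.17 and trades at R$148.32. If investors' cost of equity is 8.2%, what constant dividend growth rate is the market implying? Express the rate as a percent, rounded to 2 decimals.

From P₀ = D₁/(r − g), the implied growth is g = r − D₁/P₀.
g = 0.082 − 11.17/148.32 = 0.082 − 0.07531 = 0.00669

0.67%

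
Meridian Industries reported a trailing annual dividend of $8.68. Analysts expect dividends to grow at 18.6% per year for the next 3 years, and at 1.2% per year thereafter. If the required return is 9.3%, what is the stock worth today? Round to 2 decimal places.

$169.28

Two-stage DDM. Project D₁…D_3 at 0.186, terminal growth 0.012, discount at r = 0.093.
D_1 = 10.2945
D_2 = 12.2093
D_3 = 14.4802
Terminal value at t=3: TV = D_4/(r−g) = 14.6539/(0.093−0.012) = 180.9128
P₀ = 10.2945/(1+0.093)^1 + 12.2093/(1+0.093)^2 + 14.4802/(1+0.093)^3 + 180.9128/(1+0.093)^3 = 169.2788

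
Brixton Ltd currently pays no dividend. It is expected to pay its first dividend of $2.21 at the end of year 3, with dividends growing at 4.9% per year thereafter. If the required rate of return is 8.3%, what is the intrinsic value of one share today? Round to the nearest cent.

Deferred-dividend DDM. At t=2 the remaining stream is a growing perpetuity with first payment D_3 = 2.21.
V_2 = D_3/(r−g) = 2.21/(0.083−0.049) = 65.0000
P₀ = V_2/(1+r)^2 = 65.0000/(1+0.083)^2 = 55.4187

$55.42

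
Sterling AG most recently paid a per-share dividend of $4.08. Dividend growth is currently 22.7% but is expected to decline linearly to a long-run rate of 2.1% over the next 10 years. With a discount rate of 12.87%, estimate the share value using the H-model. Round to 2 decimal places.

$77.70

H-model: P₀ = D₀[(1+g_L) + H(g_S−g_L)]/(r−g_L), with H = 10/2 = 5.
P₀ = 4.08 × [(1+0.021) + 5×(0.227−0.021)] / (0.1287−0.021)
   = 4.08 × 2.0510 / 0.1077 = 77.6981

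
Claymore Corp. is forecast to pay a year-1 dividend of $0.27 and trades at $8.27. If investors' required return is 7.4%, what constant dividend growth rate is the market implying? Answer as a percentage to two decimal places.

4.14%

From P₀ = D₁/(r − g), the implied growth is g = r − D₁/P₀.
g = 0.074 − 0.27/8.27 = 0.074 − 0.03265 = 0.04135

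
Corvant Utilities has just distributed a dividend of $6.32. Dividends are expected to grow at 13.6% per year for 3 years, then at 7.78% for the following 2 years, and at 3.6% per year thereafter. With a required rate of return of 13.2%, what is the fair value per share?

Three-stage DDM. Project D₁…D_5; terminal Gordon value at t=5 with g = 0.036; discount at r = 0.132.
D_1 = 7.1795
D_2 = 8.1559
D_3 = 9.2651
D_4 = 9.9860
D_5 = 10.7629
TV_5 = 11.1503/(0.132−0.036) = 116.1494
P₀ = Σ Dₜ/(1+r)ᵗ + TV_5/(1+r)^5 = 93.4523

$93.45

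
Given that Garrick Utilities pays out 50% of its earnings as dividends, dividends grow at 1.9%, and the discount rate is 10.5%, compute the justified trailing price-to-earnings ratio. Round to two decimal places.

Justified trailing P/E = b(1+g)/(r−g) = 0.50×(1+0.019)/(0.105−0.019) = 5.9244

5.92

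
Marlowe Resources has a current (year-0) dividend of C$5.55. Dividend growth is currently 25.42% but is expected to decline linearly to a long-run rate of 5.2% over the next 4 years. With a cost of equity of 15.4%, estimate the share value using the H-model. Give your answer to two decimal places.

H-model: P₀ = D₀[(1+g_L) + H(g_S−g_L)]/(r−g_L), with H = 4/2 = 2.
P₀ = 5.55 × [(1+0.052) + 2×(0.2542−0.052)] / (0.154−0.052)
   = 5.55 × 1.4564 / 0.102 = 79.2453

C$79.25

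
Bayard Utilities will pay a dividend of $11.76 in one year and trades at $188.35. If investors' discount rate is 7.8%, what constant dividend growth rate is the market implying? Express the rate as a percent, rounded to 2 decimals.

1.56%

From P₀ = D₁/(r − g), the implied growth is g = r − D₁/P₀.
g = 0.078 − 11.76/188.35 = 0.078 − 0.06244 = 0.01556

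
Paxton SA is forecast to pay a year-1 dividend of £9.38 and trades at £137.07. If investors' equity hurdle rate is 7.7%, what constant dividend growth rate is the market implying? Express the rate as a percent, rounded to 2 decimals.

From P₀ = D₁/(r − g), the implied growth is g = r − D₁/P₀.
g = 0.077 − 9.38/137.07 = 0.077 − 0.06843 = 0.00857

0.86%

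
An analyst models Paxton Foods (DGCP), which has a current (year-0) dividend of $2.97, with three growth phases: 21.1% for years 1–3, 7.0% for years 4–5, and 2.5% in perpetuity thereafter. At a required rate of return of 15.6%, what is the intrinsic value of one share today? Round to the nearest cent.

$38.76

Three-stage DDM. Project D₁…D_5; terminal Gordon value at t=5 with g = 0.025; discount at r = 0.156.
D_1 = 3.5967
D_2 = 4.3556
D_3 = 5.2746
D_4 = 5.6438
D_5 = 6.0389
TV_5 = 6.1899/(0.156−0.025) = 47.2508
P₀ = Σ Dₜ/(1+r)ᵗ + TV_5/(1+r)^5 = 38.7594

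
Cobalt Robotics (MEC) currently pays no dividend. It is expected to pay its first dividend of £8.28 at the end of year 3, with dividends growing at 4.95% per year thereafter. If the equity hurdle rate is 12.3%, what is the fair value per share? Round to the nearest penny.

Deferred-dividend DDM. At t=2 the remaining stream is a growing perpetuity with first payment D_3 = 8.28.
V_2 = D_3/(r−g) = 8.28/(0.123−0.0495) = 112.6531
P₀ = V_2/(1+r)^2 = 112.6531/(1+0.123)^2 = 89.3272

£89.33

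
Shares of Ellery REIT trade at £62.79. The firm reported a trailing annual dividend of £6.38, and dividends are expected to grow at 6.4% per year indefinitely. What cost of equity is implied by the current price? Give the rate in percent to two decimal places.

Rearranging the constant-growth DDM: r = D₁/P₀ + g.
D₁ = 6.38 × (1 + 0.064) = 6.7883.
r = 6.7883 / 62.79 + 0.064 = 0.10811 + 0.064 = 0.17211

17.21%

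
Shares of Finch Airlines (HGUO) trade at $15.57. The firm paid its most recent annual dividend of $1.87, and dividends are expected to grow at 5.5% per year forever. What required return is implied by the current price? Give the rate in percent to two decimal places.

Rearranging the constant-growth DDM: r = D₁/P₀ + g.
D₁ = 1.87 × (1 + 0.055) = 1.9728.
r = 1.9728 / 15.57 + 0.055 = 0.12671 + 0.055 = 0.18171

18.17%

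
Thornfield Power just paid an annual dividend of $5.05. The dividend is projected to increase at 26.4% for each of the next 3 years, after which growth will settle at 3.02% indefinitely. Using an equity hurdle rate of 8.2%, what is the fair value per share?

$180.96

Two-stage DDM. Project D₁…D_3 at 0.264, terminal growth 0.0302, discount at r = 0.082.
D_1 = 6.3832
D_2 = 8.0684
D_3 = 10.1984
Terminal value at t=3: TV = D_4/(r−g) = 10.5064/(0.082−0.0302) = 202.8264
P₀ = 6.3832/(1+0.082)^1 + 8.0684/(1+0.082)^2 + 10.1984/(1+0.082)^3 + 202.8264/(1+0.082)^3 = 180.9611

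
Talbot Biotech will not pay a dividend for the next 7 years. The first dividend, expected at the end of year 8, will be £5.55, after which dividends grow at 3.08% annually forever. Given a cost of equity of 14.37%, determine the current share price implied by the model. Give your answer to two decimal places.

Deferred-dividend DDM. At t=7 the remaining stream is a growing perpetuity with first payment D_8 = 5.55.
V_7 = D_8/(r−g) = 5.55/(0.1437−0.0308) = 49.1585
P₀ = V_7/(1+r)^7 = 49.1585/(1+0.1437)^7 = 19.2050

£19.20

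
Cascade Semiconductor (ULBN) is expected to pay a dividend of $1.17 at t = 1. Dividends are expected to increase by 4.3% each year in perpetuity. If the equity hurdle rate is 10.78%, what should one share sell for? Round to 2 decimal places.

$18.06

Gordon growth model: P₀ = D₁/(r − g), with D₁ = 1.17 given directly.
P₀ = 1.1700 / (0.1078 − 0.043) = 1.1700 / 0.0648 = 18.0556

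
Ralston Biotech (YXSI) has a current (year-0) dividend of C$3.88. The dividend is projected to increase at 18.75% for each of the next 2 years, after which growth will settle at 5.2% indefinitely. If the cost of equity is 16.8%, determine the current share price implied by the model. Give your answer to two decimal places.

C$44.33

Two-stage DDM. Project D₁…D_2 at 0.1875, terminal growth 0.052, discount at r = 0.168.
D_1 = 4.6075
D_2 = 5.4714
Terminal value at t=2: TV = D_3/(r−g) = 5.7559/(0.168−0.052) = 49.6200
P₀ = 4.6075/(1+0.168)^1 + 5.4714/(1+0.168)^2 + 49.6200/(1+0.168)^2 = 44.3277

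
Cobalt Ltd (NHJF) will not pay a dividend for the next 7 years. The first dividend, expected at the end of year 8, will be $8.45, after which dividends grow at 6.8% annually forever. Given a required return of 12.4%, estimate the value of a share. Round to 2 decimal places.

$66.57

Deferred-dividend DDM. At t=7 the remaining stream is a growing perpetuity with first payment D_8 = 8.45.
V_7 = D_8/(r−g) = 8.45/(0.124−0.068) = 150.8929
P₀ = V_7/(1+r)^7 = 150.8929/(1+0.124)^7 = 66.5740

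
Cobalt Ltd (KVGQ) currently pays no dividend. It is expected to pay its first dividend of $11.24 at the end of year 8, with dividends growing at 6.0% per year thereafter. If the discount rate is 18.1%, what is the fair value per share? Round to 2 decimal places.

Deferred-dividend DDM. At t=7 the remaining stream is a growing perpetuity with first payment D_8 = 11.24.
V_7 = D_8/(r−g) = 11.24/(0.181−0.06) = 92.8926
P₀ = V_7/(1+r)^7 = 92.8926/(1+0.181)^7 = 28.9889

$28.99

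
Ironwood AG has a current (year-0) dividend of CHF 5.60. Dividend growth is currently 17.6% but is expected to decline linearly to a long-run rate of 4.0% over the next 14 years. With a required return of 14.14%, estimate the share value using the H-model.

H-model: P₀ = D₀[(1+g_L) + H(g_S−g_L)]/(r−g_L), with H = 14/2 = 7.
P₀ = 5.60 × [(1+0.04) + 7×(0.176−0.04)] / (0.1414−0.04)
   = 5.60 × 1.9920 / 0.1014 = 110.0118

CHF 110.01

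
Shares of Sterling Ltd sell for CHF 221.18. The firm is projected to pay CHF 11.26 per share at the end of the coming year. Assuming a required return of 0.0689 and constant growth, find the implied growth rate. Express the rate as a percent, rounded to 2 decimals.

From P₀ = D₁/(r − g), the implied growth is g = r − D₁/P₀.
g = 0.0689 − 11.26/221.18 = 0.0689 − 0.05091 = 0.01799

1.80%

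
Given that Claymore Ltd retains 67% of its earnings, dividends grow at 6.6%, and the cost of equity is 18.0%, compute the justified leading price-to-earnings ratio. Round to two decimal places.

2.89

Payout ratio b = 1 − 0.67 = 0.33.
Justified leading P/E = b/(r−g) = 0.33/(0.18−0.066) = 2.8947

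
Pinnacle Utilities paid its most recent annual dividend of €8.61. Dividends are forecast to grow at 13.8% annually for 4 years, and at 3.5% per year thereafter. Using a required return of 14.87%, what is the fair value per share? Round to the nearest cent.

Two-stage DDM. Project D₁…D_4 at 0.138, terminal growth 0.035, discount at r = 0.1487.
D_1 = 9.7982
D_2 = 11.1503
D_3 = 12.6891
D_4 = 14.4402
Terminal value at t=4: TV = D_5/(r−g) = 14.9456/(0.1487−0.035) = 131.4474
P₀ = 9.7982/(1+0.1487)^1 + 11.1503/(1+0.1487)^2 + 12.6891/(1+0.1487)^3 + 14.4402/(1+0.1487)^4 + 131.4474/(1+0.1487)^4 = 109.1417

€109.14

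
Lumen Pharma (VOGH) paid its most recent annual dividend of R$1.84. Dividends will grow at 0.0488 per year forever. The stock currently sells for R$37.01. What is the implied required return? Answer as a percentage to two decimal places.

10.09%

Rearranging the constant-growth DDM: r = D₁/P₀ + g.
D₁ = 1.84 × (1 + 0.0488) = 1.9298.
r = 1.9298 / 37.01 + 0.0488 = 0.05214 + 0.0488 = 0.10094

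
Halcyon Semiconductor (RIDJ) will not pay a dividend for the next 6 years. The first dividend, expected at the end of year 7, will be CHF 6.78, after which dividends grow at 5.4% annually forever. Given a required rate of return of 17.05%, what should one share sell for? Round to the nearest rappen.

Deferred-dividend DDM. At t=6 the remaining stream is a growing perpetuity with first payment D_7 = 6.78.
V_6 = D_7/(r−g) = 6.78/(0.1705−0.054) = 58.1974
P₀ = V_6/(1+r)^6 = 58.1974/(1+0.1705)^6 = 22.6295

CHF 22.63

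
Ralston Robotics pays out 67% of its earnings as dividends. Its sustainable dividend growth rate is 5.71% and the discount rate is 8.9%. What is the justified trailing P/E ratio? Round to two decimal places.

Justified trailing P/E = b(1+g)/(r−g) = 0.67×(1+0.0571)/(0.089−0.0571) = 22.2024

22.20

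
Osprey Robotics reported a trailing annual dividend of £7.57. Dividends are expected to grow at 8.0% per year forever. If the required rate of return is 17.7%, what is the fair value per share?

Gordon growth model: P₀ = D₁/(r − g). D₁ = 7.57 × (1 + 0.08) = 8.1756.
P₀ = 8.1756 / (0.177 − 0.08) = 8.1756 / 0.097 = 84.2845

£84.28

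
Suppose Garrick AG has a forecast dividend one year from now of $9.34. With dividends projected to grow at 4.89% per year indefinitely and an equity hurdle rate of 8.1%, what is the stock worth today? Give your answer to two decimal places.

Gordon growth model: P₀ = D₁/(r − g), with D₁ = 9.34 given directly.
P₀ = 9.3400 / (0.081 − 0.0489) = 9.3400 / 0.0321 = 290.9657

$290.97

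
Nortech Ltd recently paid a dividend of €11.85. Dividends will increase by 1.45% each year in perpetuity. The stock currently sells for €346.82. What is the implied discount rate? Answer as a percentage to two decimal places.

4.92%

Rearranging the constant-growth DDM: r = D₁/P₀ + g.
D₁ = 11.85 × (1 + 0.0145) = 12.0218.
r = 12.0218 / 346.82 + 0.0145 = 0.03466 + 0.0145 = 0.04916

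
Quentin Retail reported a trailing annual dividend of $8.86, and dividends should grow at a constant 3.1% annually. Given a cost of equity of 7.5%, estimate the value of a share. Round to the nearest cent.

Gordon growth model: P₀ = D₁/(r − g). D₁ = 8.86 × (1 + 0.031) = 9.1347.
P₀ = 9.1347 / (0.075 − 0.031) = 9.1347 / 0.044 = 207.6059

$207.61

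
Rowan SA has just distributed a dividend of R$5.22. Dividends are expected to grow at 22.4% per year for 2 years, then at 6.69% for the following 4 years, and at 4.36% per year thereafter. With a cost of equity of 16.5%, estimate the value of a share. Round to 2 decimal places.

Three-stage DDM. Project D₁…D_6; terminal Gordon value at t=6 with g = 0.0436; discount at r = 0.165.
D_1 = 6.3893
D_2 = 7.8205
D_3 = 8.3437
D_4 = 8.9019
D_5 = 9.4974
D_6 = 10.1328
TV_6 = 10.5746/(0.165−0.0436) = 87.1051
P₀ = Σ Dₜ/(1+r)ᵗ + TV_6/(1+r)^6 = 64.6753

R$64.68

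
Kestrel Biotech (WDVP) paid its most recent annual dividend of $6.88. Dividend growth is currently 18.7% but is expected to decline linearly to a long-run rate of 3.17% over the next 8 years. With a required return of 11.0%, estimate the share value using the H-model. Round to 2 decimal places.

$145.24

H-model: P₀ = D₀[(1+g_L) + H(g_S−g_L)]/(r−g_L), with H = 8/2 = 4.
P₀ = 6.88 × [(1+0.0317) + 4×(0.187−0.0317)] / (0.11−0.0317)
   = 6.88 × 1.6529 / 0.0783 = 145.2357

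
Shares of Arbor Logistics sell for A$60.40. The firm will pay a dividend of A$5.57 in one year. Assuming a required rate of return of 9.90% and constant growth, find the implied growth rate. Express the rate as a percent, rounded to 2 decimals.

0.68%

From P₀ = D₁/(r − g), the implied growth is g = r − D₁/P₀.
g = 0.099 − 5.57/60.40 = 0.099 − 0.09222 = 0.00678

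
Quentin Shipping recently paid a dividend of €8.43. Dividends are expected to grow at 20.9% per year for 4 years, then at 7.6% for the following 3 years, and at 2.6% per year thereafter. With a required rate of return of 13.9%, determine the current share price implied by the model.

€149.83

Three-stage DDM. Project D₁…D_7; terminal Gordon value at t=7 with g = 0.026; discount at r = 0.139.
D_1 = 10.1919
D_2 = 12.3220
D_3 = 14.8973
D_4 = 18.0108
D_5 = 19.3796
D_6 = 20.8525
D_7 = 22.4372
TV_7 = 23.0206/(0.139−0.026) = 203.7223
P₀ = Σ Dₜ/(1+r)ᵗ + TV_7/(1+r)^7 = 149.8276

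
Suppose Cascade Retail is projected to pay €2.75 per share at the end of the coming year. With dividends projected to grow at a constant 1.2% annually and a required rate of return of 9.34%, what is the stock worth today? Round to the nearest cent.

€33.78

Gordon growth model: P₀ = D₁/(r − g), with D₁ = 2.75 given directly.
P₀ = 2.7500 / (0.0934 − 0.012) = 2.7500 / 0.0814 = 33.7838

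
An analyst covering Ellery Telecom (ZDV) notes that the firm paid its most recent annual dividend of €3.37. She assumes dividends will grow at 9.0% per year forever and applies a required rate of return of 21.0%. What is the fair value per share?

Gordon growth model: P₀ = D₁/(r − g). D₁ = 3.37 × (1 + 0.09) = 3.6733.
P₀ = 3.6733 / (0.21 − 0.09) = 3.6733 / 0.12 = 30.6108

€30.61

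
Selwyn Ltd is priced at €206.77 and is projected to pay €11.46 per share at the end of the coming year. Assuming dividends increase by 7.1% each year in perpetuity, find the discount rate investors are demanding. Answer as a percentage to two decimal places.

Rearranging the constant-growth DDM: r = D₁/P₀ + g.
r = 11.4600 / 206.77 + 0.071 = 0.05542 + 0.071 = 0.12642

12.64%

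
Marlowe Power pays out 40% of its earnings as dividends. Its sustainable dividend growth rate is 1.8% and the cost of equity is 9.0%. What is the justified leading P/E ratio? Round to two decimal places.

Justified leading P/E = b/(r−g) = 0.40/(0.09−0.018) = 5.5556

5.56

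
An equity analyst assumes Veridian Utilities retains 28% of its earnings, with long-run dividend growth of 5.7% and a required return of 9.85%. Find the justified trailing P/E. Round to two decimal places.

Payout ratio b = 1 − 0.28 = 0.72.
Justified trailing P/E = b(1+g)/(r−g) = 0.72×(1+0.057)/(0.0985−0.057) = 18.3383

18.34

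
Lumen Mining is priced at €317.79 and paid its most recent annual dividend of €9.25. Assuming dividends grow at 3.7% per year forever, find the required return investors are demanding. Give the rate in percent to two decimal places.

6.72%

Rearranging the constant-growth DDM: r = D₁/P₀ + g.
D₁ = 9.25 × (1 + 0.037) = 9.5922.
r = 9.5922 / 317.79 + 0.037 = 0.03018 + 0.037 = 0.06718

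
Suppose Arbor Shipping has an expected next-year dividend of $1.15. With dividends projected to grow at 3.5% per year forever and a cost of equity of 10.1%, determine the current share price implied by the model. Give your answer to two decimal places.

Gordon growth model: P₀ = D₁/(r − g), with D₁ = 1.15 given directly.
P₀ = 1.1500 / (0.101 − 0.035) = 1.1500 / 0.066 = 17.4242

$17.42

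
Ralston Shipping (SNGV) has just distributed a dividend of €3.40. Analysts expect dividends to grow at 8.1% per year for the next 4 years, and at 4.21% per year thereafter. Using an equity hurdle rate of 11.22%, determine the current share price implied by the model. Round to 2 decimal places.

€57.78

Two-stage DDM. Project D₁…D_4 at 0.081, terminal growth 0.0421, discount at r = 0.1122.
D_1 = 3.6754
D_2 = 3.9731
D_3 = 4.2949
D_4 = 4.6428
Terminal value at t=4: TV = D_5/(r−g) = 4.8383/(0.1122−0.0421) = 69.0197
P₀ = 3.6754/(1+0.1122)^1 + 3.9731/(1+0.1122)^2 + 4.2949/(1+0.1122)^3 + 4.6428/(1+0.1122)^4 + 69.0197/(1+0.1122)^4 = 57.7793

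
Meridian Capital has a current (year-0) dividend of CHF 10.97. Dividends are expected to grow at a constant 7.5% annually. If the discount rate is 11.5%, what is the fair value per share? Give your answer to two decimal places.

CHF 294.82

Gordon growth model: P₀ = D₁/(r − g). D₁ = 10.97 × (1 + 0.075) = 11.7927.
P₀ = 11.7927 / (0.115 − 0.075) = 11.7927 / 0.04 = 294.8187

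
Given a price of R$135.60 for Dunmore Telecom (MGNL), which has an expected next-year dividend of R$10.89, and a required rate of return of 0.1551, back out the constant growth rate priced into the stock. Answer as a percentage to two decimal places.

From P₀ = D₁/(r − g), the implied growth is g = r − D₁/P₀.
g = 0.1551 − 10.89/135.60 = 0.1551 − 0.08031 = 0.07479

7.48%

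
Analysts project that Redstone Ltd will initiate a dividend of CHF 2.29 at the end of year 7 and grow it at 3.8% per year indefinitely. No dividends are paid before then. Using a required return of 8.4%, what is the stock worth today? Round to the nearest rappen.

Deferred-dividend DDM. At t=6 the remaining stream is a growing perpetuity with first payment D_7 = 2.29.
V_6 = D_7/(r−g) = 2.29/(0.084−0.038) = 49.7826
P₀ = V_6/(1+r)^6 = 49.7826/(1+0.084)^6 = 30.6833

CHF 30.68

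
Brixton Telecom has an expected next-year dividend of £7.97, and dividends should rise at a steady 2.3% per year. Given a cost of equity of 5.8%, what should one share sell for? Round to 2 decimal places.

£227.71

Gordon growth model: P₀ = D₁/(r − g), with D₁ = 7.97 given directly.
P₀ = 7.9700 / (0.058 − 0.023) = 7.9700 / 0.035 = 227.7143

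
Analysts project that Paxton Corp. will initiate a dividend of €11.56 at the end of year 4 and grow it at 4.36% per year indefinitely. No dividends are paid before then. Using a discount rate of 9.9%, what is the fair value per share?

Deferred-dividend DDM. At t=3 the remaining stream is a growing perpetuity with first payment D_4 = 11.56.
V_3 = D_4/(r−g) = 11.56/(0.099−0.0436) = 208.6643
P₀ = V_3/(1+r)^3 = 208.6643/(1+0.099)^3 = 157.2009

€157.20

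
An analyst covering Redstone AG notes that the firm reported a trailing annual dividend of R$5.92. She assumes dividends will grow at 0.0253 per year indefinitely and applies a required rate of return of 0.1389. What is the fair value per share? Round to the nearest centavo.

Gordon growth model: P₀ = D₁/(r − g). D₁ = 5.92 × (1 + 0.0253) = 6.0698.
P₀ = 6.0698 / (0.1389 − 0.0253) = 6.0698 / 0.1136 = 53.4311

R$53.43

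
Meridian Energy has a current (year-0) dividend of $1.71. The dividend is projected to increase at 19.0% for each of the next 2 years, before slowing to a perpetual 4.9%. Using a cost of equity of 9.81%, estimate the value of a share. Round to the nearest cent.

$46.77

Two-stage DDM. Project D₁…D_2 at 0.19, terminal growth 0.049, discount at r = 0.0981.
D_1 = 2.0349
D_2 = 2.4215
Terminal value at t=2: TV = D_3/(r−g) = 2.5402/(0.0981−0.049) = 51.7349
P₀ = 2.0349/(1+0.0981)^1 + 2.4215/(1+0.0981)^2 + 51.7349/(1+0.0981)^2 = 46.7655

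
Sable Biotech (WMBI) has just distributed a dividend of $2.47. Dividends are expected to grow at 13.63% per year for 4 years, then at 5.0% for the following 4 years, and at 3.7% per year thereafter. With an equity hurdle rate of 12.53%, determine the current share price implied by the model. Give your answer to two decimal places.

Three-stage DDM. Project D₁…D_8; terminal Gordon value at t=8 with g = 0.037; discount at r = 0.1253.
D_1 = 2.8067
D_2 = 3.1892
D_3 = 3.6239
D_4 = 4.1178
D_5 = 4.3237
D_6 = 4.5399
D_7 = 4.7669
D_8 = 5.0053
TV_8 = 5.1904/(0.1253−0.037) = 58.7820
P₀ = Σ Dₜ/(1+r)ᵗ + TV_8/(1+r)^8 = 41.6498

$41.65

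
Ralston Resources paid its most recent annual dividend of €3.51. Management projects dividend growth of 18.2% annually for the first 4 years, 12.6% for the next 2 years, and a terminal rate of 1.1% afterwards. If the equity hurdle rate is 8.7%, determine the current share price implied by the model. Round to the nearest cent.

Three-stage DDM. Project D₁…D_6; terminal Gordon value at t=6 with g = 0.011; discount at r = 0.087.
D_1 = 4.1488
D_2 = 4.9039
D_3 = 5.7964
D_4 = 6.8514
D_5 = 7.7146
D_6 = 8.6867
TV_6 = 8.7822/(0.087−0.011) = 115.5557
P₀ = Σ Dₜ/(1+r)ᵗ + TV_6/(1+r)^6 = 97.7881

€97.79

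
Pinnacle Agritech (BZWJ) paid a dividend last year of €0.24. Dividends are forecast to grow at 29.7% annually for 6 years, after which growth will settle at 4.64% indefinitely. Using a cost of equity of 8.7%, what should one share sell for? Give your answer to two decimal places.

€20.65

Two-stage DDM. Project D₁…D_6 at 0.297, terminal growth 0.0464, discount at r = 0.087.
D_1 = 0.3113
D_2 = 0.4037
D_3 = 0.5236
D_4 = 0.6792
D_5 = 0.8809
D_6 = 1.1425
Terminal value at t=6: TV = D_7/(r−g) = 1.1955/(0.087−0.0464) = 29.4458
P₀ = 0.3113/(1+0.087)^1 + 0.4037/(1+0.087)^2 + 0.5236/(1+0.087)^3 + 0.6792/(1+0.087)^4 + 0.8809/(1+0.087)^5 + 1.1425/(1+0.087)^6 + 29.4458/(1+0.087)^6 = 20.6456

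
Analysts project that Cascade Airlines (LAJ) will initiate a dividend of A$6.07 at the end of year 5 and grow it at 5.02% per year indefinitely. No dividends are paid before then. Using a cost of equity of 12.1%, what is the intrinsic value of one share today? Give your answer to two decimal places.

Deferred-dividend DDM. At t=4 the remaining stream is a growing perpetuity with first payment D_5 = 6.07.
V_4 = D_5/(r−g) = 6.07/(0.121−0.0502) = 85.7345
P₀ = V_4/(1+r)^4 = 85.7345/(1+0.121)^4 = 54.2916

A$54.29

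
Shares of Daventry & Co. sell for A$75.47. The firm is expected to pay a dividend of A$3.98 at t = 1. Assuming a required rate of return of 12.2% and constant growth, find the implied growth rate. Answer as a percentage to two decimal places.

6.93%

From P₀ = D₁/(r − g), the implied growth is g = r − D₁/P₀.
g = 0.122 − 3.98/75.47 = 0.122 − 0.05274 = 0.06926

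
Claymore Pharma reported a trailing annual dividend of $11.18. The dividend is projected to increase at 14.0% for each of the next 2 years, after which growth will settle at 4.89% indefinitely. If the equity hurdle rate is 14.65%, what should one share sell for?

Two-stage DDM. Project D₁…D_2 at 0.14, terminal growth 0.0489, discount at r = 0.1465.
D_1 = 12.7452
D_2 = 14.5295
Terminal value at t=2: TV = D_3/(r−g) = 15.2400/(0.1465−0.0489) = 156.1478
P₀ = 12.7452/(1+0.1465)^1 + 14.5295/(1+0.1465)^2 + 156.1478/(1+0.1465)^2 = 140.9623

$140.96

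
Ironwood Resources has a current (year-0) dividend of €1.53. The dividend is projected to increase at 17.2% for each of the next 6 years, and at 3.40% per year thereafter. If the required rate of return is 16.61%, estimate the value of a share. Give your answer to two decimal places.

Two-stage DDM. Project D₁…D_6 at 0.172, terminal growth 0.034, discount at r = 0.1661.
D_1 = 1.7932
D_2 = 2.1016
D_3 = 2.4631
D_4 = 2.8867
D_5 = 3.3832
D_6 = 3.9651
Terminal value at t=6: TV = D_7/(r−g) = 4.0999/(0.1661−0.034) = 31.0366
P₀ = 1.7932/(1+0.1661)^1 + 2.1016/(1+0.1661)^2 + 2.4631/(1+0.1661)^3 + 2.8867/(1+0.1661)^4 + 3.3832/(1+0.1661)^5 + 3.9651/(1+0.1661)^6 + 31.0366/(1+0.1661)^6 = 21.6881

€21.69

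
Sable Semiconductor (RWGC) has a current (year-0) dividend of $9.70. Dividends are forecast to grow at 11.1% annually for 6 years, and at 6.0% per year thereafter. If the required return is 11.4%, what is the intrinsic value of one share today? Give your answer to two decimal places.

$245.01

Two-stage DDM. Project D₁…D_6 at 0.111, terminal growth 0.06, discount at r = 0.114.
D_1 = 10.7767
D_2 = 11.9729
D_3 = 13.3019
D_4 = 14.7784
D_5 = 16.4188
D_6 = 18.2413
Terminal value at t=6: TV = D_7/(r−g) = 19.3358/(0.114−0.06) = 358.0702
P₀ = 10.7767/(1+0.114)^1 + 11.9729/(1+0.114)^2 + 13.3019/(1+0.114)^3 + 14.7784/(1+0.114)^4 + 16.4188/(1+0.114)^5 + 18.2413/(1+0.114)^6 + 358.0702/(1+0.114)^6 = 245.0053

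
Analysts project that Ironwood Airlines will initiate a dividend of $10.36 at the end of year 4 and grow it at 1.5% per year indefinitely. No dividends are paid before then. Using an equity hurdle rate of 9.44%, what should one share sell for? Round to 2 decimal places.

Deferred-dividend DDM. At t=3 the remaining stream is a growing perpetuity with first payment D_4 = 10.36.
V_3 = D_4/(r−g) = 10.36/(0.0944−0.015) = 130.4786
P₀ = V_3/(1+r)^3 = 130.4786/(1+0.0944)^3 = 99.5431

$99.54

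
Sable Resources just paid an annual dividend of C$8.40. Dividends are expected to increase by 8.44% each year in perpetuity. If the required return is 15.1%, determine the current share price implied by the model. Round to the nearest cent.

C$136.77

Gordon growth model: P₀ = D₁/(r − g). D₁ = 8.40 × (1 + 0.0844) = 9.1090.
P₀ = 9.1090 / (0.151 − 0.0844) = 9.1090 / 0.0666 = 136.7712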